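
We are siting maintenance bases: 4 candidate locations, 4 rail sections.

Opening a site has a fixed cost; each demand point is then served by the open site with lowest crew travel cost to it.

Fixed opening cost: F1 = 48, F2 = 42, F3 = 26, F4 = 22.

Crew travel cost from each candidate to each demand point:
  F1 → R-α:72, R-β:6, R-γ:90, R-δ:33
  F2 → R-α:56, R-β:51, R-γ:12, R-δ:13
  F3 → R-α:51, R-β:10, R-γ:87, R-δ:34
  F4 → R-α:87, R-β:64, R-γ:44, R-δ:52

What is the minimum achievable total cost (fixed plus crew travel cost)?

154

Open {F2, F3}: assign each demand point to its cheapest open site.
  R-α→F3 51, R-β→F3 10, R-γ→F2 12, R-δ→F2 13
  crew travel cost 86, fixed 68 → total 154.
Compare {F2}: crew travel cost 132 + fixed 42 = 174.
Compare {F2, F3, F4}: crew travel cost 86 + fixed 90 = 176.
Compare {F1, F2}: crew travel cost 87 + fixed 90 = 177.
All other subsets cost ≥ 174. Minimum total cost: 154.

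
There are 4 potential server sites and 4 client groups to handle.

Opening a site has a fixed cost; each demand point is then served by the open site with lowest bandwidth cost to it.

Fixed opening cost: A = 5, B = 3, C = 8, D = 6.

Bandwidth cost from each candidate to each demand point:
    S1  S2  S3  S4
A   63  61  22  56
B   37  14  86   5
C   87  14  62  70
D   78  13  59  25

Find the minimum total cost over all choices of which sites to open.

Open {A, B}: assign each demand point to its cheapest open site.
  S1→B 37, S2→B 14, S3→A 22, S4→B 5
  bandwidth cost 78, fixed 8 → total 86.
Compare {A, B, D}: bandwidth cost 77 + fixed 14 = 91.
Compare {A, B, C}: bandwidth cost 78 + fixed 16 = 94.
Compare {A, B, C, D}: bandwidth cost 77 + fixed 22 = 99.
All other subsets cost ≥ 91. Minimum total cost: 86.

86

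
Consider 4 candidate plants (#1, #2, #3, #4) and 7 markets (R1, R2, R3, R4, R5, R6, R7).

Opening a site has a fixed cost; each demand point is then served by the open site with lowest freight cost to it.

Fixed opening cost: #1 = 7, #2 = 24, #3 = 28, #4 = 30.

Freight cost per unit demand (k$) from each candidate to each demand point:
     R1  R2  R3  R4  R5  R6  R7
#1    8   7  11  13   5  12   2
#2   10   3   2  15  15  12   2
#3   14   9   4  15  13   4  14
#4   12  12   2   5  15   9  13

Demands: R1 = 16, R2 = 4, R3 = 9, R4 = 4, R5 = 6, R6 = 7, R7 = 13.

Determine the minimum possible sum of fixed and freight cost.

343

Open {#1, #3, #4}: assign each demand point to its cheapest open site.
  R1→#1 16×8=128, R2→#1 4×7=28, R3→#4 9×2=18, R4→#4 4×5=20, R5→#1 6×5=30, R6→#3 7×4=28, R7→#1 13×2=26
  freight cost 278, fixed 65 → total 343.
Compare {#1, #4}: freight cost 313 + fixed 37 = 350.
Compare {#1, #2, #3, #4}: freight cost 262 + fixed 89 = 351.
Compare {#1, #2, #3}: freight cost 294 + fixed 59 = 353.
All other subsets cost ≥ 350. Minimum total cost: 343.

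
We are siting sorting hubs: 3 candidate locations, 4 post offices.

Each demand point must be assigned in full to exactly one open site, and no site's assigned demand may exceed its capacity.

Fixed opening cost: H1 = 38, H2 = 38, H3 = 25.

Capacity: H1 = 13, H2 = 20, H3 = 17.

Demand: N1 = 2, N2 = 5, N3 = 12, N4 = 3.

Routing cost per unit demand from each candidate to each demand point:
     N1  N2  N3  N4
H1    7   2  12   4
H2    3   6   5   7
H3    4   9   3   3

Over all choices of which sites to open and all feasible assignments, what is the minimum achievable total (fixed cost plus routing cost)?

126

Open {H1, H3}; cheapest assignment that respects the capacities:
  H1 (cap 13, load 5): N2 — cost 5×2 = 10
  H3 (cap 17, load 17): N1, N3, N4 — cost 2×4 + 12×3 + 3×3 = 53
  Shipping 63, fixed 63 → total 126.
  Any other capacity-feasible assignment to {H1, H3} ships for at least 63.
Compare {H2, H3}: its best feasible assignment gives total 144.
Compare {H1, H2, H3}: its best feasible assignment gives total 162.
Every other set of open sites that can feasibly serve all demand totals ≥ 144 even under its best assignment. Minimum: 126.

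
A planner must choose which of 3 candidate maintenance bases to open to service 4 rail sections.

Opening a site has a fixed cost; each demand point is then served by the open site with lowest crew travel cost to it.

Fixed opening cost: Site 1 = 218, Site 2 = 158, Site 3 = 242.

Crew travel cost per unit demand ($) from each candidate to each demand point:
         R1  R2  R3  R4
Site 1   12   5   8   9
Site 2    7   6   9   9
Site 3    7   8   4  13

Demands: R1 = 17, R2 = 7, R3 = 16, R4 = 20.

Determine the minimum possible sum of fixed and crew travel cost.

643

Open {Site 2}: assign each demand point to its cheapest open site.
  R1→Site 2 17×7=119, R2→Site 2 7×6=42, R3→Site 2 16×9=144, R4→Site 2 20×9=180
  crew travel cost 485, fixed 158 → total 643.
Compare {Site 3}: crew travel cost 499 + fixed 242 = 741.
Compare {Site 1}: crew travel cost 547 + fixed 218 = 765.
Compare {Site 2, Site 3}: crew travel cost 405 + fixed 400 = 805.
All other subsets cost ≥ 741. Minimum total cost: 643.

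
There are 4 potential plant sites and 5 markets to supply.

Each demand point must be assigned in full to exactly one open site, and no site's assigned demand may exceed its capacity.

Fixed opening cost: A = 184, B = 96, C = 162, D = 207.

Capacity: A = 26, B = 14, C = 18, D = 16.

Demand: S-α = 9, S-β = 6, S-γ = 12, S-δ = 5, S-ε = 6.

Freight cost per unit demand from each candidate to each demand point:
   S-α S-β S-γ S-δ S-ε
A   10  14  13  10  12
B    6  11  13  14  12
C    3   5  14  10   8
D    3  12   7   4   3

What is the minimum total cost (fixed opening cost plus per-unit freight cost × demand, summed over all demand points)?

681

Open {A, C}; cheapest assignment that respects the capacities:
  A (cap 26, load 23): S-γ, S-δ, S-ε — cost 12×13 + 5×10 + 6×12 = 278
  C (cap 18, load 15): S-α, S-β — cost 9×3 + 6×5 = 57
  Shipping 335, fixed 346 → total 681.
  Any other capacity-feasible assignment to {A, C} ships for at least 335.
Compare {A, B}: its best feasible assignment gives total 714.
Compare {B, C, D}: its best feasible assignment gives total 716.
Every other set of open sites that can feasibly serve all demand totals ≥ 714 even under its best assignment. Minimum: 681.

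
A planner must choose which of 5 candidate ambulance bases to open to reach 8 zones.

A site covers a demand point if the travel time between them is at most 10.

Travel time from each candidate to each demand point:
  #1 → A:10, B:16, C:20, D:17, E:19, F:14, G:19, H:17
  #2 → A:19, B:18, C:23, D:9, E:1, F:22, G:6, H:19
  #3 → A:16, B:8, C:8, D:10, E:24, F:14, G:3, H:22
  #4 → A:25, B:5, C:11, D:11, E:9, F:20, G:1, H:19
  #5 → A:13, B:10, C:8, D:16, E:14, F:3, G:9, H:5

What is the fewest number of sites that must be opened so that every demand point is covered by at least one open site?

Coverage sets (demand points within 10 of each site):
  #1: {A}
  #2: {D, E, G}
  #3: {B, C, D, G}
  #4: {B, E, G}
  #5: {B, C, F, G, H}
No 2 sites suffice: every size-2 union leaves at least one demand point uncovered.
But {#1, #2, #5} covers everything, so the minimum is 3.

3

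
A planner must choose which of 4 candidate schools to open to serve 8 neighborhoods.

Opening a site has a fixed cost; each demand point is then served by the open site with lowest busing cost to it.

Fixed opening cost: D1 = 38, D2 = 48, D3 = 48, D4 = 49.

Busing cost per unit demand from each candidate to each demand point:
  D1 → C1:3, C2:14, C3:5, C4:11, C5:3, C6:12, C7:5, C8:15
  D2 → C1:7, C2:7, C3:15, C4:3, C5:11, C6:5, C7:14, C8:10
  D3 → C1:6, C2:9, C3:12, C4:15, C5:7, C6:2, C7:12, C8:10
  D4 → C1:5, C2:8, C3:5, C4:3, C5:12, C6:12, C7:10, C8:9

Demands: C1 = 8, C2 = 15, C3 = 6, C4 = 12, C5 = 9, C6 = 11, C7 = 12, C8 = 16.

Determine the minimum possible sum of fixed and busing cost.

Open {D1, D2}: assign each demand point to its cheapest open site.
  C1→D1 8×3=24, C2→D2 15×7=105, C3→D1 6×5=30, C4→D2 12×3=36, C5→D1 9×3=27, C6→D2 11×5=55, C7→D1 12×5=60, C8→D2 16×10=160
  busing cost 497, fixed 86 → total 583.
Compare {D1, D2, D3}: busing cost 464 + fixed 134 = 598.
Compare {D1, D3, D4}: busing cost 463 + fixed 135 = 598.
Compare {D1, D2, D4}: busing cost 481 + fixed 135 = 616.
All other subsets cost ≥ 598. Minimum total cost: 583.

583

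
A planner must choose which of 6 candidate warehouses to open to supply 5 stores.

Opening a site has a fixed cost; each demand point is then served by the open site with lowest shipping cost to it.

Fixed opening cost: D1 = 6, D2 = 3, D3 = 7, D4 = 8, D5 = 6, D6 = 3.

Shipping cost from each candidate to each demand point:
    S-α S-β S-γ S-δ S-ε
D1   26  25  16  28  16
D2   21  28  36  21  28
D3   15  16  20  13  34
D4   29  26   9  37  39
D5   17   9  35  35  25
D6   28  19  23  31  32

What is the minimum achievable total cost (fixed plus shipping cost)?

88

Open {D1, D3, D5}: assign each demand point to its cheapest open site.
  S-α→D3 15, S-β→D5 9, S-γ→D1 16, S-δ→D3 13, S-ε→D1 16
  shipping cost 69, fixed 19 → total 88.
Compare {D1, D3}: shipping cost 76 + fixed 13 = 89.
Compare {D1, D3, D4, D5}: shipping cost 62 + fixed 27 = 89.
Compare {D1, D3, D4}: shipping cost 69 + fixed 21 = 90.
All other subsets cost ≥ 89. Minimum total cost: 88.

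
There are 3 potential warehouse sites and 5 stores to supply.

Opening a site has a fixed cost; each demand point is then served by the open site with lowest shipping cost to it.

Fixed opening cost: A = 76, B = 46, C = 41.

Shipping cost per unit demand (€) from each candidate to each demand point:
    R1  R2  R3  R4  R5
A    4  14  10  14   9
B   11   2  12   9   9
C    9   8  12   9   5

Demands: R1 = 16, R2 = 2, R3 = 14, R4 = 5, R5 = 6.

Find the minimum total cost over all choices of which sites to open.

412

Open {A, C}: assign each demand point to its cheapest open site.
  R1→A 16×4=64, R2→C 2×8=16, R3→A 14×10=140, R4→C 5×9=45, R5→C 6×5=30
  shipping cost 295, fixed 117 → total 412.
Compare {A, B}: shipping cost 307 + fixed 122 = 429.
Compare {A}: shipping cost 356 + fixed 76 = 432.
Compare {C}: shipping cost 403 + fixed 41 = 444.
All other subsets cost ≥ 429. Minimum total cost: 412.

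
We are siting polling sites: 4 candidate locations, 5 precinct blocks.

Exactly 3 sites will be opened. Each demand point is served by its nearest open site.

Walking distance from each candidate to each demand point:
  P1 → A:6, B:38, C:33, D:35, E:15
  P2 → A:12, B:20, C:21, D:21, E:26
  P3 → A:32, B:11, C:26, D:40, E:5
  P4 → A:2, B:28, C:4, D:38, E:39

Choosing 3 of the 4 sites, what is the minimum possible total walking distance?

Open {P2, P3, P4}.
  A→P4 2, B→P3 11, C→P4 4, D→P2 21, E→P3 5  ⇒ total 43.
Compare {P1, P3, P4}: total 57.
Compare {P1, P2, P4}: total 62.
No size-3 selection does better; minimum is 43.

43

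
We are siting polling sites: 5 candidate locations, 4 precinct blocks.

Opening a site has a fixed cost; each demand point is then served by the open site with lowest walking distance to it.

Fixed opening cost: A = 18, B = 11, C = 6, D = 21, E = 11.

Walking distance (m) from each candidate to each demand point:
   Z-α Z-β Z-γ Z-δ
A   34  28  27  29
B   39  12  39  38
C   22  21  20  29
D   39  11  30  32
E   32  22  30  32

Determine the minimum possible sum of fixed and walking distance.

Open {C}: assign each demand point to its cheapest open site.
  Z-α→C 22, Z-β→C 21, Z-γ→C 20, Z-δ→C 29
  walking distance 92, fixed 6 → total 98.
Compare {B, C}: walking distance 83 + fixed 17 = 100.
Compare {C, D}: walking distance 82 + fixed 27 = 109.
Compare {C, E}: walking distance 92 + fixed 17 = 109.
All other subsets cost ≥ 100. Minimum total cost: 98.

98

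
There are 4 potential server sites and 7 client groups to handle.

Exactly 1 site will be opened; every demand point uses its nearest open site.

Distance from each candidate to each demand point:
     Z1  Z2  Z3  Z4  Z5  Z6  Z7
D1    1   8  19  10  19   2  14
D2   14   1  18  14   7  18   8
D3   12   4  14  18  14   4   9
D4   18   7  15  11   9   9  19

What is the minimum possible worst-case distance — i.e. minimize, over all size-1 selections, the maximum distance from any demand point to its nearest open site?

Open {D2}.
  Farthest demand point is Z3 at distance 18 (to D2); all others are ≤ 18.
With {D3} the worst case is 18.
With {D1} the worst case is 19.
No size-1 selection achieves below 18.

18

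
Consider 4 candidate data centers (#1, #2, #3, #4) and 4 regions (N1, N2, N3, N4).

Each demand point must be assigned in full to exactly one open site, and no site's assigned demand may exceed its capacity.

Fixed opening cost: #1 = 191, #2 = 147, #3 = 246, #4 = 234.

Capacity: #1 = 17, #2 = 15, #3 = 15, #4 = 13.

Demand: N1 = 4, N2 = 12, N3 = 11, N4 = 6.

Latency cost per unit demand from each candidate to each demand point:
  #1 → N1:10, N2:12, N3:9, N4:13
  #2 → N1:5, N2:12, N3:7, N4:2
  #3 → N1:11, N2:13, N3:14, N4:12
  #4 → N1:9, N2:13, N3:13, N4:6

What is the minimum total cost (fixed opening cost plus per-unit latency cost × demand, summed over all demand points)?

849

Open {#1, #2, #4}; cheapest assignment that respects the capacities:
  #1 (cap 17, load 12): N2 — cost 12×12 = 144
  #2 (cap 15, load 15): N1, N3 — cost 4×5 + 11×7 = 97
  #4 (cap 13, load 6): N4 — cost 6×6 = 36
  Shipping 277, fixed 572 → total 849.
  Any other capacity-feasible assignment to {#1, #2, #4} ships for at least 277.
Compare {#1, #2, #3}: its best feasible assignment gives total 871.
Compare {#2, #3, #4}: its best feasible assignment gives total 916.
Every other set of open sites that can feasibly serve all demand totals ≥ 871 even under its best assignment. Minimum: 849.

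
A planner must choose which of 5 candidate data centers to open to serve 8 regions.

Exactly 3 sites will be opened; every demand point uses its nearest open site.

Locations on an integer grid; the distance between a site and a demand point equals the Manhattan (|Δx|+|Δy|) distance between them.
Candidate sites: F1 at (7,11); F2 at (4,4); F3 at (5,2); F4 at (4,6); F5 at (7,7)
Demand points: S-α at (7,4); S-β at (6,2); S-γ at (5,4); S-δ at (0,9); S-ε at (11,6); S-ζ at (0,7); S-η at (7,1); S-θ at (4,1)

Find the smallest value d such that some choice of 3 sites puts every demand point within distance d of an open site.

7

Open {F1, F2, F4}.
  Farthest demand point is S-δ at distance 7 (to F4); all others are ≤ 7.
With {F1, F3, F4} the worst case is 7.
With {F1, F4, F5} the worst case is 7.
No size-3 selection achieves below 7.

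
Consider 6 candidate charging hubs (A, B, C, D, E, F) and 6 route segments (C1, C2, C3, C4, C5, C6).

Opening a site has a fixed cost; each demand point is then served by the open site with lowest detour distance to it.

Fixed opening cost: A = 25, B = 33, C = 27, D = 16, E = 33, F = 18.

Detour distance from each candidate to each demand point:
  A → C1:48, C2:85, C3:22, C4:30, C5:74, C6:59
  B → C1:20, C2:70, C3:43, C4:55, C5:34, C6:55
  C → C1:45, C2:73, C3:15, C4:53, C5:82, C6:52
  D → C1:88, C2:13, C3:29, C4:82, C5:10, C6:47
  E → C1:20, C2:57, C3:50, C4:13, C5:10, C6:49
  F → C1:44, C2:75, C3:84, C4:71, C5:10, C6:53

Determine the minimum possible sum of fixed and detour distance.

Open {D, E}: assign each demand point to its cheapest open site.
  C1→E 20, C2→D 13, C3→D 29, C4→E 13, C5→D 10, C6→D 47
  detour distance 132, fixed 49 → total 181.
Compare {C, D, E}: detour distance 118 + fixed 76 = 194.
Compare {A, D, E}: detour distance 125 + fixed 74 = 199.
Compare {D, E, F}: detour distance 132 + fixed 67 = 199.
All other subsets cost ≥ 194. Minimum total cost: 181.

181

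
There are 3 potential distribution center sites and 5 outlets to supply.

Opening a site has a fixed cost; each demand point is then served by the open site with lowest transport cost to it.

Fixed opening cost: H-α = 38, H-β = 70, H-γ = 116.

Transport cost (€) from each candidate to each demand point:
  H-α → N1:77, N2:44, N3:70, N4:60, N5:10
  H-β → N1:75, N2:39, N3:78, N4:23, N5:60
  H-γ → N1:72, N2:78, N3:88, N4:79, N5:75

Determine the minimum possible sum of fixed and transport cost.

299

Open {H-α}: assign each demand point to its cheapest open site.
  N1→H-α 77, N2→H-α 44, N3→H-α 70, N4→H-α 60, N5→H-α 10
  transport cost 261, fixed 38 → total 299.
Compare {H-α, H-β}: transport cost 217 + fixed 108 = 325.
Compare {H-β}: transport cost 275 + fixed 70 = 345.
Compare {H-α, H-γ}: transport cost 256 + fixed 154 = 410.
All other subsets cost ≥ 325. Minimum total cost: 299.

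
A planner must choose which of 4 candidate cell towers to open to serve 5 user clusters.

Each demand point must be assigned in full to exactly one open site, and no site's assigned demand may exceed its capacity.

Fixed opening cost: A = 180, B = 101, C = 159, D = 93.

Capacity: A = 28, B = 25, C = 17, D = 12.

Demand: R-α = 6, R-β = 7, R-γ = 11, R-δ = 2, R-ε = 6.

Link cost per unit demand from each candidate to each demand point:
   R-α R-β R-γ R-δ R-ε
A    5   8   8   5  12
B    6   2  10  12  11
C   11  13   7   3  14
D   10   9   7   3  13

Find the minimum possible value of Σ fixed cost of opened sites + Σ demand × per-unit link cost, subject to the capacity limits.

411

Open {B, D}; cheapest assignment that respects the capacities:
  B (cap 25, load 21): R-α, R-β, R-δ, R-ε — cost 6×6 + 7×2 + 2×12 + 6×11 = 140
  D (cap 12, load 11): R-γ — cost 11×7 = 77
  Shipping 217, fixed 194 → total 411.
  Any other capacity-feasible assignment to {B, D} ships for at least 217.
Compare {B, C}: its best feasible assignment gives total 459.
Compare {A, B}: its best feasible assignment gives total 489.
Every other set of open sites that can feasibly serve all demand totals ≥ 459 even under its best assignment. Minimum: 411.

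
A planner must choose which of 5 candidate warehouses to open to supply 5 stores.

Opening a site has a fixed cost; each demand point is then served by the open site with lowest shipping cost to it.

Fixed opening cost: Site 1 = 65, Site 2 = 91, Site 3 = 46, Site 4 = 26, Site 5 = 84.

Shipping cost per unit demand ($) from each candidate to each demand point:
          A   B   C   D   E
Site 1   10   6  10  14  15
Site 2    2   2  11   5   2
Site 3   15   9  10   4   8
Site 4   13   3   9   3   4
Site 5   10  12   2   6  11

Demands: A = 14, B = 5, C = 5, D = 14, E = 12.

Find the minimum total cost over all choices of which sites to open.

Open {Site 2, Site 4}: assign each demand point to its cheapest open site.
  A→Site 2 14×2=28, B→Site 2 5×2=10, C→Site 4 5×9=45, D→Site 4 14×3=42, E→Site 2 12×2=24
  shipping cost 149, fixed 117 → total 266.
Compare {Site 2}: shipping cost 187 + fixed 91 = 278.
Compare {Site 2, Site 3}: shipping cost 168 + fixed 137 = 305.
Compare {Site 2, Site 3, Site 4}: shipping cost 149 + fixed 163 = 312.
All other subsets cost ≥ 278. Minimum total cost: 266.

266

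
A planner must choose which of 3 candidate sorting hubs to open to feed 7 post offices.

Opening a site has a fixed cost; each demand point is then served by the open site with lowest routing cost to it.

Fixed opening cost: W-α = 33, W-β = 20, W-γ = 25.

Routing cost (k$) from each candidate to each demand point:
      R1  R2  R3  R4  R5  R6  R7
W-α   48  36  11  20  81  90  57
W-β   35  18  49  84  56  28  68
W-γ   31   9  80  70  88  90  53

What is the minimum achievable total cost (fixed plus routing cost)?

Open {W-α, W-β}: assign each demand point to its cheapest open site.
  R1→W-β 35, R2→W-β 18, R3→W-α 11, R4→W-α 20, R5→W-β 56, R6→W-β 28, R7→W-α 57
  routing cost 225, fixed 53 → total 278.
Compare {W-α, W-β, W-γ}: routing cost 208 + fixed 78 = 286.
Compare {W-β, W-γ}: routing cost 296 + fixed 45 = 341.
Compare {W-α, W-γ}: routing cost 295 + fixed 58 = 353.
All other subsets cost ≥ 286. Minimum total cost: 278.

278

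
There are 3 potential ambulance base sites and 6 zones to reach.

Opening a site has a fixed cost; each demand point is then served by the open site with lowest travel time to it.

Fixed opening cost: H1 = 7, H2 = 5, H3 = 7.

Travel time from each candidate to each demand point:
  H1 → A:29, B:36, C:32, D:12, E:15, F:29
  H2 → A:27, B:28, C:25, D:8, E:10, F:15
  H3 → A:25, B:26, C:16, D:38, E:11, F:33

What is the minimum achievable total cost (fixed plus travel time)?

Open {H2, H3}: assign each demand point to its cheapest open site.
  A→H3 25, B→H3 26, C→H3 16, D→H2 8, E→H2 10, F→H2 15
  travel time 100, fixed 12 → total 112.
Compare {H2}: travel time 113 + fixed 5 = 118.
Compare {H1, H2, H3}: travel time 100 + fixed 19 = 119.
Compare {H1, H2}: travel time 113 + fixed 12 = 125.
All other subsets cost ≥ 118. Minimum total cost: 112.

112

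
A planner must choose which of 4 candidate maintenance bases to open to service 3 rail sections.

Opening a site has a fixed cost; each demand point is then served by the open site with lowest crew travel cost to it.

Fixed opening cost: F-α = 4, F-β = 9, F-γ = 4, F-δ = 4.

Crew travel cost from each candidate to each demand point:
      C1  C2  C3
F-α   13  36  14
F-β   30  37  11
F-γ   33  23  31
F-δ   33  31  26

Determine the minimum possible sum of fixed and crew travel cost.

Open {F-α, F-γ}: assign each demand point to its cheapest open site.
  C1→F-α 13, C2→F-γ 23, C3→F-α 14
  crew travel cost 50, fixed 8 → total 58.
Compare {F-α, F-γ, F-δ}: crew travel cost 50 + fixed 12 = 62.
Compare {F-α, F-β, F-γ}: crew travel cost 47 + fixed 17 = 64.
Compare {F-α, F-δ}: crew travel cost 58 + fixed 8 = 66.
All other subsets cost ≥ 62. Minimum total cost: 58.

58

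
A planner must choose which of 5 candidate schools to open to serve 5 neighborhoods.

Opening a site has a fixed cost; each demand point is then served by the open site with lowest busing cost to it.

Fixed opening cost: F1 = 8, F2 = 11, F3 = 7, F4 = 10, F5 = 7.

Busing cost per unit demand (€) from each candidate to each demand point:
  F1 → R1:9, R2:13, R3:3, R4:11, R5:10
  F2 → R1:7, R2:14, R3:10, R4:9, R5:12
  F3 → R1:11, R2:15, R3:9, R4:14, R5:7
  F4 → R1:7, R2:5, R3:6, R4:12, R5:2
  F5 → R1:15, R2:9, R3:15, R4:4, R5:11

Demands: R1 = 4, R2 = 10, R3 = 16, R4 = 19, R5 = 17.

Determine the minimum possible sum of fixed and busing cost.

261

Open {F1, F4, F5}: assign each demand point to its cheapest open site.
  R1→F4 4×7=28, R2→F4 10×5=50, R3→F1 16×3=48, R4→F5 19×4=76, R5→F4 17×2=34
  busing cost 236, fixed 25 → total 261.
Compare {F1, F3, F4, F5}: busing cost 236 + fixed 32 = 268.
Compare {F1, F2, F4, F5}: busing cost 236 + fixed 36 = 272.
Compare {F1, F2, F3, F4, F5}: busing cost 236 + fixed 43 = 279.
All other subsets cost ≥ 268. Minimum total cost: 261.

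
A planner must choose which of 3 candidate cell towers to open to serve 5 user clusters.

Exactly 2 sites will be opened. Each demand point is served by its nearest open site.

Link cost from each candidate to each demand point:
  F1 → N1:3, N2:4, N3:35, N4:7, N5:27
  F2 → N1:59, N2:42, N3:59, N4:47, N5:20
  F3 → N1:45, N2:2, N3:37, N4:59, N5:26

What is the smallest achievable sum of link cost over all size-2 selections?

69

Open {F1, F2}.
  N1→F1 3, N2→F1 4, N3→F1 35, N4→F1 7, N5→F2 20  ⇒ total 69.
Compare {F1, F3}: total 73.
Compare {F2, F3}: total 151.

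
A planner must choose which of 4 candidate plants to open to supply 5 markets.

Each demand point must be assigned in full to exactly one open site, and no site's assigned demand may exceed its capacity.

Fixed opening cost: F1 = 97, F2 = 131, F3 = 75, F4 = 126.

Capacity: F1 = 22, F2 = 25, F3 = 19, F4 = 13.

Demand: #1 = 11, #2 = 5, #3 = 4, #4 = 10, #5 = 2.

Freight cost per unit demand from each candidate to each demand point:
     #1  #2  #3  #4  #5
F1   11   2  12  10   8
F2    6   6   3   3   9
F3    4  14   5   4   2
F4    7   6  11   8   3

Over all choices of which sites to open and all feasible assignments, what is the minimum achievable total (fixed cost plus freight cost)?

326

Open {F2, F3}; cheapest assignment that respects the capacities:
  F2 (cap 25, load 19): #2, #3, #4 — cost 5×6 + 4×3 + 10×3 = 72
  F3 (cap 19, load 13): #1, #5 — cost 11×4 + 2×2 = 48
  Shipping 120, fixed 206 → total 326.
  Any other capacity-feasible assignment to {F2, F3} ships for at least 120.
Compare {F1, F3}: its best feasible assignment gives total 350.
Compare {F1, F2}: its best feasible assignment gives total 362.
Every other set of open sites that can feasibly serve all demand totals ≥ 350 even under its best assignment. Minimum: 326.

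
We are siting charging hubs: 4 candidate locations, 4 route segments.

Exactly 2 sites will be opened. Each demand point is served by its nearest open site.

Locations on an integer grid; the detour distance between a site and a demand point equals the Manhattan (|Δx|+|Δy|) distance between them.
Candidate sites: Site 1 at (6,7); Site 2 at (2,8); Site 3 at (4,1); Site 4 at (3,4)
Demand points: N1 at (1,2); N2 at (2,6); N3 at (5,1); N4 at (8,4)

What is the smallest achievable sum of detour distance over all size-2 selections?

Open {Site 3, Site 4}.
  N1→Site 3 4, N2→Site 4 3, N3→Site 3 1, N4→Site 4 5  ⇒ total 13.
Compare {Site 2, Site 3}: total 14.
Compare {Site 1, Site 3}: total 15.
No size-2 selection does better; minimum is 13.

13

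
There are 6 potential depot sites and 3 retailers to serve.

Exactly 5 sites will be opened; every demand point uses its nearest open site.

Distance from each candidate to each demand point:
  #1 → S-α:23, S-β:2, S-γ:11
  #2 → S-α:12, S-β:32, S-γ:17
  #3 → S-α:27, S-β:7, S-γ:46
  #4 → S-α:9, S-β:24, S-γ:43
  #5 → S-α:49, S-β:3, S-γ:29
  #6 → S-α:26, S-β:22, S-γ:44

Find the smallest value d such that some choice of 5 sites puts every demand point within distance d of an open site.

11

Open {#1, #2, #3, #4, #5}.
  Farthest demand point is S-γ at distance 11 (to #1); all others are ≤ 11.
With {#1, #2, #3, #4, #6} the worst case is 11.
With {#1, #2, #4, #5, #6} the worst case is 11.
No size-5 selection achieves below 11.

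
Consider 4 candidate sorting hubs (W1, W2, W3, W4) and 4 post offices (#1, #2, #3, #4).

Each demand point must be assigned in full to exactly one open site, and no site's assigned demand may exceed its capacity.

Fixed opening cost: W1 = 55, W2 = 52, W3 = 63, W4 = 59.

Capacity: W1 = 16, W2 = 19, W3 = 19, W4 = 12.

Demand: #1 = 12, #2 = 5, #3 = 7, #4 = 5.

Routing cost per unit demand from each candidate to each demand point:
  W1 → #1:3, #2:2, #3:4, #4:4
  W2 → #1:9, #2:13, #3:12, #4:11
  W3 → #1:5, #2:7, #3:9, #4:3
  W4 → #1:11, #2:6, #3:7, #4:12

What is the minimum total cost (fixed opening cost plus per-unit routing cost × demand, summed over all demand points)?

231

Open {W1, W3}; cheapest assignment that respects the capacities:
  W1 (cap 16, load 12): #2, #3 — cost 5×2 + 7×4 = 38
  W3 (cap 19, load 17): #1, #4 — cost 12×5 + 5×3 = 75
  Shipping 113, fixed 118 → total 231.
  Any other capacity-feasible assignment to {W1, W3} ships for at least 113.
Compare {W3, W4}: its best feasible assignment gives total 276.
Compare {W1, W2, W3}: its best feasible assignment gives total 283.
Every other set of open sites that can feasibly serve all demand totals ≥ 276 even under its best assignment. Minimum: 231.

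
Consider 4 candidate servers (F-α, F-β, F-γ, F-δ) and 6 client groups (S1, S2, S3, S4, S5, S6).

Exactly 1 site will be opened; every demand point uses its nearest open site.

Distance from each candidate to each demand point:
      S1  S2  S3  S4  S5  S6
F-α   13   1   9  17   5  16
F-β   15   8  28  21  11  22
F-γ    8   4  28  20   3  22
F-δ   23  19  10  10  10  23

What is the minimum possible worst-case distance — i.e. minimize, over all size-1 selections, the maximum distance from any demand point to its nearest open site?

17

Open {F-α}.
  Farthest demand point is S4 at distance 17 (to F-α); all others are ≤ 17.
With {F-δ} the worst case is 23.
With {F-β} the worst case is 28.
No size-1 selection achieves below 17.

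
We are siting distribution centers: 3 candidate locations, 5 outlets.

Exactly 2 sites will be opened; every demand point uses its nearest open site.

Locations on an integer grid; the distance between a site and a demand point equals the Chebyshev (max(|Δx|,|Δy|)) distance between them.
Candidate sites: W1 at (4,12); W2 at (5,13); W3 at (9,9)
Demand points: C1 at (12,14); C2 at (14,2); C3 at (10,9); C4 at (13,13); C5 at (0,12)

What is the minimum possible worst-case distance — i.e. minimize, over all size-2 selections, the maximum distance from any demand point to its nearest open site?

Open {W1, W3}.
  Farthest demand point is C2 at distance 7 (to W3); all others are ≤ 7.
With {W2, W3} the worst case is 7.
With {W1, W2} the worst case is 10.
No size-2 selection achieves below 7.

7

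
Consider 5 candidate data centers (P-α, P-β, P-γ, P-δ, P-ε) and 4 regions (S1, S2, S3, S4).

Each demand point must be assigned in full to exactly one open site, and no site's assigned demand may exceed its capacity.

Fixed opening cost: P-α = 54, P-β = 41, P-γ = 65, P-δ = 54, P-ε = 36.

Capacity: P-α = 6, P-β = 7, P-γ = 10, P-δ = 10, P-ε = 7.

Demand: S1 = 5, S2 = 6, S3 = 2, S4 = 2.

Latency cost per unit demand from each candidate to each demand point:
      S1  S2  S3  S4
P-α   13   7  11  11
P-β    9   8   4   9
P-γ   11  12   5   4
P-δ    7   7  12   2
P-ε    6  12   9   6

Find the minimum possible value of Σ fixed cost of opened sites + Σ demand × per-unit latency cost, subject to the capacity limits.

Open {P-δ, P-ε}; cheapest assignment that respects the capacities:
  P-δ (cap 10, load 8): S2, S4 — cost 6×7 + 2×2 = 46
  P-ε (cap 7, load 7): S1, S3 — cost 5×6 + 2×9 = 48
  Shipping 94, fixed 90 → total 184.
  Any other capacity-feasible assignment to {P-δ, P-ε} ships for at least 94.
Compare {P-β, P-δ}: its best feasible assignment gives total 194.
Compare {P-α, P-δ}: its best feasible assignment gives total 213.
Every other set of open sites that can feasibly serve all demand totals ≥ 194 even under its best assignment. Minimum: 184.

184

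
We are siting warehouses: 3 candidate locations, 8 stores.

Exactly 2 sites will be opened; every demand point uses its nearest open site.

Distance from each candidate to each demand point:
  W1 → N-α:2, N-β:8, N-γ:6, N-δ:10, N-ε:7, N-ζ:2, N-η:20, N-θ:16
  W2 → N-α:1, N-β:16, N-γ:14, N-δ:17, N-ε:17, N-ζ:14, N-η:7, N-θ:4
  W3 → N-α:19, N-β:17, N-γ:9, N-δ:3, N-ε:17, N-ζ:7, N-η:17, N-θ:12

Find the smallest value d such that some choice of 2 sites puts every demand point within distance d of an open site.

10

Open {W1, W2}.
  Farthest demand point is N-δ at distance 10 (to W1); all others are ≤ 10.
With {W1, W3} the worst case is 17.
With {W2, W3} the worst case is 17.
No size-2 selection achieves below 10.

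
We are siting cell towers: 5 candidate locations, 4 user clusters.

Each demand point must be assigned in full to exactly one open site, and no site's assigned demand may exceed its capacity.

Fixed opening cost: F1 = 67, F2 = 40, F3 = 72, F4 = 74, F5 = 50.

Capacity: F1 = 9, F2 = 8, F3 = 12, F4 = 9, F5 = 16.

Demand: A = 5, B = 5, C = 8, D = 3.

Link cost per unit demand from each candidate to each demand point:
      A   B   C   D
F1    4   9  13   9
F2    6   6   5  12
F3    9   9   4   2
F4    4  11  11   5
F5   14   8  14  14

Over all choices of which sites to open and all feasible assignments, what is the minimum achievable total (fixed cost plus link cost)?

267

Open {F1, F2, F3}; cheapest assignment that respects the capacities:
  F1 (cap 9, load 5): A — cost 5×4 = 20
  F2 (cap 8, load 5): B — cost 5×6 = 30
  F3 (cap 12, load 11): C, D — cost 8×4 + 3×2 = 38
  Shipping 88, fixed 179 → total 267.
  Any other capacity-feasible assignment to {F1, F2, F3} ships for at least 88.
Compare {F3, F5}: its best feasible assignment gives total 270.
Compare {F2, F3, F5}: its best feasible assignment gives total 270.
Every other set of open sites that can feasibly serve all demand totals ≥ 270 even under its best assignment. Minimum: 267.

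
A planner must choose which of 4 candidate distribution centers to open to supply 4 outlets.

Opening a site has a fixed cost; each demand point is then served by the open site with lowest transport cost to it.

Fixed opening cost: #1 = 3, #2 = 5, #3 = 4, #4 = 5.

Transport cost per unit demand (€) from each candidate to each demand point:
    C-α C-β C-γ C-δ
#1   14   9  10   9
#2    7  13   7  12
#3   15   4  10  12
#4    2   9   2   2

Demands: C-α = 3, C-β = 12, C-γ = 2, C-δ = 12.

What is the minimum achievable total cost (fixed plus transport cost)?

91

Open {#3, #4}: assign each demand point to its cheapest open site.
  C-α→#4 3×2=6, C-β→#3 12×4=48, C-γ→#4 2×2=4, C-δ→#4 12×2=24
  transport cost 82, fixed 9 → total 91.
Compare {#1, #3, #4}: transport cost 82 + fixed 12 = 94.
Compare {#2, #3, #4}: transport cost 82 + fixed 14 = 96.
Compare {#1, #2, #3, #4}: transport cost 82 + fixed 17 = 99.
All other subsets cost ≥ 94. Minimum total cost: 91.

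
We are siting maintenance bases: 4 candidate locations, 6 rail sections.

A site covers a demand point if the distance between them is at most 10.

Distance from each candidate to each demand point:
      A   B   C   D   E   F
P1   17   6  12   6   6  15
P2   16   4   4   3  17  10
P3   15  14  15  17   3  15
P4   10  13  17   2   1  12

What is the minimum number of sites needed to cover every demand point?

2

Coverage sets (demand points within 10 of each site):
  P1: {B, D, E}
  P2: {B, C, D, F}
  P3: {E}
  P4: {A, D, E}
No single site covers all 6 demand points.
But {P2, P4} covers everything, so the minimum is 2.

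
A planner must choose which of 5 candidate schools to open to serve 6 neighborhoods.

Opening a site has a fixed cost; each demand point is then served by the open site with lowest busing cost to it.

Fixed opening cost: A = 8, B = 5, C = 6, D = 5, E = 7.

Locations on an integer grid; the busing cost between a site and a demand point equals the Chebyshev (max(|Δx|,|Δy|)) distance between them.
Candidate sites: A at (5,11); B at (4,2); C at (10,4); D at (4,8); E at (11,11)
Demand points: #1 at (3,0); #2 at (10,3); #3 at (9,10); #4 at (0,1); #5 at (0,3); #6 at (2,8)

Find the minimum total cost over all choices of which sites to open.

Open {B, D}: assign each demand point to its cheapest open site.
  #1→B 2, #2→B 6, #3→D 5, #4→B 4, #5→B 4, #6→D 2
  busing cost 23, fixed 10 → total 33.
Compare {B, C}: busing cost 23 + fixed 11 = 34.
Compare {B, C, D}: busing cost 18 + fixed 16 = 34.
Compare {B}: busing cost 30 + fixed 5 = 35.
All other subsets cost ≥ 34. Minimum total cost: 33.

33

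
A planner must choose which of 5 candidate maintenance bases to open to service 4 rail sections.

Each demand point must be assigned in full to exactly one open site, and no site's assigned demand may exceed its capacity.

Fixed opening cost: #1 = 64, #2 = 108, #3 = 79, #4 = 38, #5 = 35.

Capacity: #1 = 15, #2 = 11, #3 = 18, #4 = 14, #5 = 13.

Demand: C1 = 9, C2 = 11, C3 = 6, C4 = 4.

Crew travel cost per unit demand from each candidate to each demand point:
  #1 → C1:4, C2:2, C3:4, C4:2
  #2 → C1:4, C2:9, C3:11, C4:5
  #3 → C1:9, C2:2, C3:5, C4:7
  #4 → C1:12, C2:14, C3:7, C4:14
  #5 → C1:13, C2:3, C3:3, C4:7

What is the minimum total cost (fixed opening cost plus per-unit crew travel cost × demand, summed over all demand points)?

Open {#1, #3}; cheapest assignment that respects the capacities:
  #1 (cap 15, load 13): C1, C4 — cost 9×4 + 4×2 = 44
  #3 (cap 18, load 17): C2, C3 — cost 11×2 + 6×5 = 52
  Shipping 96, fixed 143 → total 239.
  Any other capacity-feasible assignment to {#1, #3} ships for at least 96.
Compare {#1, #4, #5}: its best feasible assignment gives total 256.
Compare {#1, #3, #5}: its best feasible assignment gives total 262.
Every other set of open sites that can feasibly serve all demand totals ≥ 256 even under its best assignment. Minimum: 239.

239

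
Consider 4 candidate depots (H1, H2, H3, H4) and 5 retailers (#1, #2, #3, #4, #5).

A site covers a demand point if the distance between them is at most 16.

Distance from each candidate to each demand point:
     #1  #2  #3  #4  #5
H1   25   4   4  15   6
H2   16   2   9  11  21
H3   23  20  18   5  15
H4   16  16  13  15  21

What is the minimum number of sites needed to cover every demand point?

2

Coverage sets (demand points within 16 of each site):
  H1: {#2, #3, #4, #5}
  H2: {#1, #2, #3, #4}
  H3: {#4, #5}
  H4: {#1, #2, #3, #4}
No single site covers all 5 demand points.
But {H1, H2} covers everything, so the minimum is 2.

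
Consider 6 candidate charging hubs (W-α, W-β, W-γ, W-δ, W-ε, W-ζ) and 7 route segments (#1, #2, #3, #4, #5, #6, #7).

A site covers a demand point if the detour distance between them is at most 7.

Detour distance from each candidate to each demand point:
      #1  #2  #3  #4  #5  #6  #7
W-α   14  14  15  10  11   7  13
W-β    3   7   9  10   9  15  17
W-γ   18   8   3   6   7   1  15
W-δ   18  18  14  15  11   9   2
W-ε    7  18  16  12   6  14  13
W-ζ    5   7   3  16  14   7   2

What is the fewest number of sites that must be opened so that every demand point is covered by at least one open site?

Coverage sets (demand points within 7 of each site):
  W-α: {#6}
  W-β: {#1, #2}
  W-γ: {#3, #4, #5, #6}
  W-δ: {#7}
  W-ε: {#1, #5}
  W-ζ: {#1, #2, #3, #6, #7}
No single site covers all 7 demand points.
But {W-γ, W-ζ} covers everything, so the minimum is 2.

2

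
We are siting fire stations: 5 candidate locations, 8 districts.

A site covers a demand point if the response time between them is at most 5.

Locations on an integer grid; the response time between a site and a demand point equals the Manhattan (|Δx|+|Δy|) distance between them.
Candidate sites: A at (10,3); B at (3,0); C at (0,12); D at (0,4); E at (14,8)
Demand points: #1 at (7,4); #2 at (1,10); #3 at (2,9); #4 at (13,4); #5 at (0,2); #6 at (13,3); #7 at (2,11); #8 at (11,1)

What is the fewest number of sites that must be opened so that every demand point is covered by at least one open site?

3

Coverage sets (demand points within 5 of each site):
  A: {#1, #4, #6, #8}
  B: {#5}
  C: {#2, #3, #7}
  D: {#5}
  E: {#4}
No 2 sites suffice: every size-2 union leaves at least one demand point uncovered.
But {A, B, C} covers everything, so the minimum is 3.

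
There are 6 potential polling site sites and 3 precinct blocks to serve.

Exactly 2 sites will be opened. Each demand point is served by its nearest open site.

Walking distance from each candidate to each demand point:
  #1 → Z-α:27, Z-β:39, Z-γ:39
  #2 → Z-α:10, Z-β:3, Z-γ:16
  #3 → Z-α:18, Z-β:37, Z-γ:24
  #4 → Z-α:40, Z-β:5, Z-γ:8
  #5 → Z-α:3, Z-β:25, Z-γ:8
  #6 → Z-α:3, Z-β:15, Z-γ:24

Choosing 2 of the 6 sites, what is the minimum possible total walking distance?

Open {#2, #5}.
  Z-α→#5 3, Z-β→#2 3, Z-γ→#5 8  ⇒ total 14.
Compare {#4, #5}: total 16.
Compare {#4, #6}: total 16.
No size-2 selection does better; minimum is 14.

14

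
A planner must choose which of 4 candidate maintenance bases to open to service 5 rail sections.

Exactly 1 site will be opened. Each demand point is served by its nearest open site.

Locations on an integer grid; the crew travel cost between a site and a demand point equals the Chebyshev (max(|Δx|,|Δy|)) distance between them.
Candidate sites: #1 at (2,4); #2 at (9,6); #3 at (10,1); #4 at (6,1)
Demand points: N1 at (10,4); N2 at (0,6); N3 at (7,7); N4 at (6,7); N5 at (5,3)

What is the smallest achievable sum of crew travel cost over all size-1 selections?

Open {#2}.
  N1→#2 2, N2→#2 9, N3→#2 2, N4→#2 3, N5→#2 4  ⇒ total 20.
Compare {#1}: total 22.
Compare {#4}: total 24.
No size-1 selection does better; minimum is 20.

20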